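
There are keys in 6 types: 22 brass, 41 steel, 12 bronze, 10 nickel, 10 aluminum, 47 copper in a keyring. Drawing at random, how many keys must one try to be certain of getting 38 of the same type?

129

In the worst case we take at most 37 of each type, but all 22 brass, all 12 bronze, all 10 nickel, and all 10 aluminum (fewer than 37), giving 22 + 37 + 12 + 10 + 10 + 37 = 128.
One more key then forces some type to 38, so 128 + 1 = 129.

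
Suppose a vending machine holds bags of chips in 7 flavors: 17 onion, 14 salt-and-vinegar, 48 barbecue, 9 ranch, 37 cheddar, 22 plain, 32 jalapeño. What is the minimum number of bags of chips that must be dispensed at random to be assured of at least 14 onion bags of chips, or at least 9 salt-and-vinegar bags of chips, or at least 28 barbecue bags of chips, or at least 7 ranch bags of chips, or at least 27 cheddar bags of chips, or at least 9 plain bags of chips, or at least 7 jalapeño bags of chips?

The worst case stops just short of every target: 13 onion, 8 salt-and-vinegar, 27 barbecue, 6 ranch, 26 cheddar, 8 plain, 6 jalapeño — 13 + 8 + 27 + 6 + 26 + 8 + 6 = 94 bags of chips.
One more bag of chips must push some flavor to its target, so 94 + 1 = 95.

95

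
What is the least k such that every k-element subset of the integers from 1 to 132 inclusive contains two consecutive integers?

Partition {1, …, 132} into 66 pairs: {1,2}, {3,4}, …, {131,132}.
Choosing 66 integers — say the 66 even numbers 2, 4, …, 132 — takes one from each pair and avoids the property.
Choosing 67 forces two into the same pair by pigeonhole, and those are consecutive. So 67.

67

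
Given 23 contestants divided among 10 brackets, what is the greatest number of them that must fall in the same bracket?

The 23 contestants fall into 10 brackets.
If each of the 10 brackets held at most 2, the total would be at most 10 × 2 = 20 < 23, a contradiction.
So at least one holds ⌈23/10⌉ = 3.

3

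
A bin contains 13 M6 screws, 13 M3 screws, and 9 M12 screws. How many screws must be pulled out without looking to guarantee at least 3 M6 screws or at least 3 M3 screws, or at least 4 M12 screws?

Each of the 3 sizes has its own threshold; avoid all of them simultaneously.
The worst case stops just short of every target: 2 M6, 2 M3, 3 M12 — 2 + 2 + 3 = 7 screws.
One more screw must push some size to its target, so 7 + 1 = 8.

8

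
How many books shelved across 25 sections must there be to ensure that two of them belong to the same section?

26

There are 25 sections acting as pigeonholes.
With 25 books we could place one in each, avoiding any repeat.
One more forces some class to hold 2, so 25 + 1 = 26.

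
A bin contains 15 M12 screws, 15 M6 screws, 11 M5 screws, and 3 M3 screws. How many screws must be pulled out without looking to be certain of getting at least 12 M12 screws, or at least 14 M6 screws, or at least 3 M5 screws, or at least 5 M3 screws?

30

Each of the 4 sizes has its own threshold; avoid all of them simultaneously.
The worst case stops just short of every target: 11 M12, 13 M6, 2 M5, all 3 M3 — 11 + 13 + 2 + 3 = 29 screws.
One more screw must push some size to its target, so 29 + 1 = 30.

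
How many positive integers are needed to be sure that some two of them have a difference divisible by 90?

91

Two integers differ by a multiple of 90 exactly when they share a remainder mod 90.
There are 90 residue classes mod 90, so 90 integers can all lie in distinct classes.
One more integer must repeat a residue, giving a difference divisible by 90. So n = 90 + 1 = 91.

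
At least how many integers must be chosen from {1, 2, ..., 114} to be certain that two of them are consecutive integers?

Partition {1, …, 114} into 57 pairs: {1,2}, {3,4}, …, {113,114}.
Choosing 57 integers — say the 57 even numbers 2, 4, …, 114 — takes one from each pair and avoids the property.
Choosing 58 forces two into the same pair by pigeonhole, and those are consecutive. So 58.

58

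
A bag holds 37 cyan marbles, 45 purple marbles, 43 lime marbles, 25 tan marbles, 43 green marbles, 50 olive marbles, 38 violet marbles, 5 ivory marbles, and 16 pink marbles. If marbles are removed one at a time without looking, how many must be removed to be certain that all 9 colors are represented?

298

The hardest color to obtain is ivory: we could draw every other marble first — 302 − 5 = 297 marbles — without a single ivory one.
The next draw must be ivory, so 297 + 1 = 298.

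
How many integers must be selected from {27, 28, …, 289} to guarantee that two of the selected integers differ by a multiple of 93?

Group the integers by remainder mod 93; there are 93 residue classes, each nonempty in this range.
Choosing one from each class (93 integers) avoids any shared remainder.
One more choice must repeat a class, so two differ by a multiple of 93. Hence 93 + 1 = 94.

94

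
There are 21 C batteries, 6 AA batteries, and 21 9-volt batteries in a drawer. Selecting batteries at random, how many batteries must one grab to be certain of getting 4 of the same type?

Treat the 3 types as pigeonholes.
The worst case takes 3 batteries of each type without reaching 4 of any: 3 × 3 = 9.
The next battery must bring some type to 4, so 9 + 1 = 10.

10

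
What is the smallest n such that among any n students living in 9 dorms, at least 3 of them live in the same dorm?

19

There are 9 dorms acting as pigeonholes.
With 9 × 2 = 18 students we could place exactly 2 in each, with no class reaching 3.
One more forces some class to hold 3, so 18 + 1 = 19.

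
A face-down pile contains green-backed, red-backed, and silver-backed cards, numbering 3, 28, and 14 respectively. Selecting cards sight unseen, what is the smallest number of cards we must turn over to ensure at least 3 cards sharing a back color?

The worst case takes 2 cards of each back color without reaching 3 of any: 3 × 2 = 6.
The next card must bring some back color to 3, so 6 + 1 = 7.

7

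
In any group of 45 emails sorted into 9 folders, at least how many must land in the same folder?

The 45 emails fall into 9 folders.
If each of the 9 folders held at most 4, the total would be at most 9 × 4 = 36 < 45, a contradiction.
So at least one holds ⌈45/9⌉ = 5.

5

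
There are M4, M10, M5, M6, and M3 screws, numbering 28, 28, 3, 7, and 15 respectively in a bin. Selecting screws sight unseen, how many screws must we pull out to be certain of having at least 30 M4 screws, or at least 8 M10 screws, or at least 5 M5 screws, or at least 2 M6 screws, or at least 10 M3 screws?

The worst case stops just short of every target: all 28 M4, 7 M10, all 3 M5, 1 M6, 9 M3 — 28 + 7 + 3 + 1 + 9 = 48 screws.
One more screw must push some size to its target, so 48 + 1 = 49.

49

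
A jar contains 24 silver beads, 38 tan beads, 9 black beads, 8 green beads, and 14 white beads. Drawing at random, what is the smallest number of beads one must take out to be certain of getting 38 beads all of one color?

Treat the 5 colors as pigeonholes.
In the worst case we take at most 37 of each color, but all 24 silver, all 9 black, all 8 green, and all 14 white (fewer than 37), giving 24 + 37 + 9 + 8 + 14 = 92.
One more bead then forces some color to 38, so 92 + 1 = 93.

93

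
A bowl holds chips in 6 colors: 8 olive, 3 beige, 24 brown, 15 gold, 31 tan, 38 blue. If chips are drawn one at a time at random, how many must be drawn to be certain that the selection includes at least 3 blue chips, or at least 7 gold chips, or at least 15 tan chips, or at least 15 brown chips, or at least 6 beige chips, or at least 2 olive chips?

41

The worst case stops just short of every target: 1 olive, all 3 beige, 14 brown, 6 gold, 14 tan, 2 blue — 1 + 3 + 14 + 6 + 14 + 2 = 40 chips.
One more chip must push some color to its target, so 40 + 1 = 41.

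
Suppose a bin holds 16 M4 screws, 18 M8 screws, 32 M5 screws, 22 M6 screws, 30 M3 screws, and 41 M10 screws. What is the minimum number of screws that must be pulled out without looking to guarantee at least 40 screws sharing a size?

In the worst case we take at most 39 of each size, but all 16 M4, all 18 M8, all 32 M5, all 22 M6, and all 30 M3 (fewer than 39), giving 16 + 18 + 32 + 22 + 30 + 39 = 157.
One more screw then forces some size to 40, so 157 + 1 = 158.

158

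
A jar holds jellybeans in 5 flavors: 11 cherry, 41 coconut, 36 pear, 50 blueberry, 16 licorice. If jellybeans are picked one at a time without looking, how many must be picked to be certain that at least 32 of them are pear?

The worst case draws every non-pear jellybean first: 11 + 41 + 50 + 16 = 118.
The next 32 draws are then forced to be pear, giving 118 + 32 = 150.

150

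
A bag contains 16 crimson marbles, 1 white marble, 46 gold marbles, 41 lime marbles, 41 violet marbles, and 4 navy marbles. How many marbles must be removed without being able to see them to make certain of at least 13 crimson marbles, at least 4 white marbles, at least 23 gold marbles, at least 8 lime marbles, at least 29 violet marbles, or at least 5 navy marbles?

The worst case stops just short of every target: 12 crimson, all 1 white, 22 gold, 7 lime, 28 violet, 4 navy — 12 + 1 + 22 + 7 + 28 + 4 = 74 marbles.
One more marble must push some color to its target, so 74 + 1 = 75.

75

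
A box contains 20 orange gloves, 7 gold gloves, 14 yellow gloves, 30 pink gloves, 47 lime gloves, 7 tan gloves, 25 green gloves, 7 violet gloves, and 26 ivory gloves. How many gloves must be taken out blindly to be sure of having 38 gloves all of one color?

Treat the 9 colors as pigeonholes.
In the worst case we take at most 37 of each color, but all 20 orange, all 7 gold, all 14 yellow, all 30 pink, all 7 tan, all 25 green, all 7 violet, and all 26 ivory (fewer than 37), giving 20 + 7 + 14 + 30 + 37 + 7 + 25 + 7 + 26 = 173.
One more glove then forces some color to 38, so 173 + 1 = 174.

174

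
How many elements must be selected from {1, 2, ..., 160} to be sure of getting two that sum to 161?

81

Partition {1, …, 160} into 80 pairs: {1,160}, {2,159}, …, {80,81}.
Choosing 80 integers — say the integers 1 through 80 — takes one from each pair and avoids the property.
Choosing 81 forces two into the same pair by pigeonhole, and those sum to 161. So 81.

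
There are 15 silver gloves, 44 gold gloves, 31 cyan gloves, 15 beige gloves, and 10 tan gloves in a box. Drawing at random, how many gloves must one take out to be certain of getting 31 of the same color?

In the worst case we take at most 30 of each color, but all 15 silver, all 15 beige, and all 10 tan (fewer than 30), giving 15 + 30 + 30 + 15 + 10 = 100.
One more glove then forces some color to 31, so 100 + 1 = 101.

101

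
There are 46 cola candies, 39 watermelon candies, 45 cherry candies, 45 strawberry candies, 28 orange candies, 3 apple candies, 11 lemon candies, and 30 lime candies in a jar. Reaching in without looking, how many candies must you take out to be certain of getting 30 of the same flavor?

In the worst case we take at most 29 of each flavor, but all 28 orange, all 3 apple, and all 11 lemon (fewer than 29), giving 29 + 29 + 29 + 29 + 28 + 3 + 11 + 29 = 187.
One more candy then forces some flavor to 30, so 187 + 1 = 188.

188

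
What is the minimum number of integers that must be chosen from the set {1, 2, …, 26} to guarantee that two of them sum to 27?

14

Partition {1, …, 26} into 13 pairs: {1,26}, {2,25}, …, {13,14}.
Choosing 13 integers — say the integers 1 through 13 — takes one from each pair and avoids the property.
Choosing 14 forces two into the same pair by pigeonhole, and those sum to 27. So 14.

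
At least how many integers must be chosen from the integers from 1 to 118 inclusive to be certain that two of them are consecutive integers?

60

Partition {1, …, 118} into 59 pairs: {1,2}, {3,4}, …, {117,118}.
Choosing 59 integers — say the 59 even numbers 2, 4, …, 118 — takes one from each pair and avoids the property.
Choosing 60 forces two into the same pair by pigeonhole, and those are consecutive. So 60.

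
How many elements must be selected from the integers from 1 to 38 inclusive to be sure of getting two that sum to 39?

Partition {1, …, 38} into 19 pairs: {1,38}, {2,37}, …, {19,20}.
Choosing 19 integers — say the integers 1 through 19 — takes one from each pair and avoids the property.
Choosing 20 forces two into the same pair by pigeonhole, and those sum to 39. So 20.

20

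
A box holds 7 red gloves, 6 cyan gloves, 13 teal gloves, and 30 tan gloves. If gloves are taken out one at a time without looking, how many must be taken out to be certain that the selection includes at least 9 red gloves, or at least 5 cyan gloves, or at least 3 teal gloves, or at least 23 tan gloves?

36

Each of the 4 colors has its own threshold; avoid all of them simultaneously.
The worst case stops just short of every target: all 7 red, 4 cyan, 2 teal, 22 tan — 7 + 4 + 2 + 22 = 35 gloves.
One more glove must push some color to its target, so 35 + 1 = 36.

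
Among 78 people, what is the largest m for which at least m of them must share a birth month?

There are 12 months of the year, which serve as the pigeonholes.
If each of the 12 months of the year held at most 6, the total would be at most 12 × 6 = 72 < 78, a contradiction.
So at least one holds ⌈78/12⌉ = 7.

7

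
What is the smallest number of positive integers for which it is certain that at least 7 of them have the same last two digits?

601

There are 100 possible two-digit endings acting as pigeonholes.
With 100 × 6 = 600 positive integers we could place exactly 6 in each, with no class reaching 7.
One more forces some class to hold 7, so 600 + 1 = 601.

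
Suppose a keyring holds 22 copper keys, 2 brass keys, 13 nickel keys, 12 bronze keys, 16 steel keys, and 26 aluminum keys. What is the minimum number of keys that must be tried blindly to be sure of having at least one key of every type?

90

The hardest type to obtain is brass: we could draw every other key first — 91 − 2 = 89 keys — without a single brass one.
The next draw must be brass, so 89 + 1 = 90.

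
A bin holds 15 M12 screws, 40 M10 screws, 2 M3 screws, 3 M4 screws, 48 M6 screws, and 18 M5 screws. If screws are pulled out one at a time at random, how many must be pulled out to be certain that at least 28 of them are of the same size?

93

In the worst case we take at most 27 of each size, but all 15 M12, all 2 M3, all 3 M4, and all 18 M5 (fewer than 27), giving 15 + 27 + 2 + 3 + 27 + 18 = 92.
One more screw then forces some size to 28, so 92 + 1 = 93.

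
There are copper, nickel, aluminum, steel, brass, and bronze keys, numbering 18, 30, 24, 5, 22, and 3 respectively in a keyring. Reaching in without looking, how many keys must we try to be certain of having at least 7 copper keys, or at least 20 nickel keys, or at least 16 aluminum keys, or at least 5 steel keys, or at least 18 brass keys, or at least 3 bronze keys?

64

The worst case stops just short of every target: 6 copper, 19 nickel, 15 aluminum, 4 steel, 17 brass, 2 bronze — 6 + 19 + 15 + 4 + 17 + 2 = 63 keys.
One more key must push some type to its target, so 63 + 1 = 64.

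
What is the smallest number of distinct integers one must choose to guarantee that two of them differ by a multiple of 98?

99

Two integers differ by a multiple of 98 exactly when they share a remainder mod 98.
There are 98 residue classes mod 98, so 98 integers can all lie in distinct classes.
One more integer must repeat a residue, giving a difference divisible by 98. So n = 98 + 1 = 99.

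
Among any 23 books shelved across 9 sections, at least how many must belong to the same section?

3

If each of the 9 sections held at most 2, the total would be at most 9 × 2 = 18 < 23, a contradiction.
So at least one holds ⌈23/9⌉ = 3.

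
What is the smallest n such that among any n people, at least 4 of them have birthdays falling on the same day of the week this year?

22

There are 7 days of the week acting as pigeonholes.
With 7 × 3 = 21 people we could place exactly 3 in each, with no class reaching 4.
One more forces some class to hold 4, so 21 + 1 = 22.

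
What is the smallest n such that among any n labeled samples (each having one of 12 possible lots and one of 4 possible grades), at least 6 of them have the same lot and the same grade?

There are 12 × 4 = 48 (lot, grade) combinations acting as pigeonholes.
With 48 × 5 = 240 labeled samples we could place exactly 5 in each, with no (lot, grade) pair reaching 6.
One more forces some (lot, grade) pair to hold 6, so 240 + 1 = 241.

241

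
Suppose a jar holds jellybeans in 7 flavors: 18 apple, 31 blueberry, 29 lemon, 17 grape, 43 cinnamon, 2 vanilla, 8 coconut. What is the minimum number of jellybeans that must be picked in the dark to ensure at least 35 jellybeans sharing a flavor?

In the worst case we take at most 34 of each flavor, but all 18 apple, all 31 blueberry, all 29 lemon, all 17 grape, all 2 vanilla, and all 8 coconut (fewer than 34), giving 18 + 31 + 29 + 17 + 34 + 2 + 8 = 139.
One more jellybean then forces some flavor to 35, so 139 + 1 = 140.

140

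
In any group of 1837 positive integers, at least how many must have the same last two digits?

19

If each of the 100 possible two-digit endings held at most 18, the total would be at most 100 × 18 = 1800 < 1837, a contradiction.
So at least one holds ⌈1837/100⌉ = 19.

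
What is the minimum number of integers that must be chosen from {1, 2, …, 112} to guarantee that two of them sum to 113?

Partition {1, …, 112} into 56 pairs: {1,112}, {2,111}, …, {56,57}.
Choosing 56 integers — say the integers 1 through 56 — takes one from each pair and avoids the property.
Choosing 57 forces two into the same pair by pigeonhole, and those sum to 113. So 57.

57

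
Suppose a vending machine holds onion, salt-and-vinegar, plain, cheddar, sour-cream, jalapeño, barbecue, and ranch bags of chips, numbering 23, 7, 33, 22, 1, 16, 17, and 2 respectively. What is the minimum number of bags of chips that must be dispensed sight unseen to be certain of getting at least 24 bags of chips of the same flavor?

112

In the worst case we take at most 23 of each flavor, but all 7 salt-and-vinegar, all 22 cheddar, all 1 sour-cream, all 16 jalapeño, all 17 barbecue, and all 2 ranch (fewer than 23), giving 23 + 7 + 23 + 22 + 1 + 16 + 17 + 2 = 111.
One more bag of chips then forces some flavor to 24, so 111 + 1 = 112.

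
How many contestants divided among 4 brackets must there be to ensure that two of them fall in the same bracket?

There are 4 brackets acting as pigeonholes.
With 4 contestants we could place one in each, avoiding any repeat.
One more forces some class to hold 2, so 4 + 1 = 5.

5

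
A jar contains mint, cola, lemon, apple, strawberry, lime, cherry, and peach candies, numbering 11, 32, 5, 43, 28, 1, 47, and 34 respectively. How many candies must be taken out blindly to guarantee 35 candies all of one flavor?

In the worst case we take at most 34 of each flavor, but all 11 mint, all 32 cola, all 5 lemon, all 28 strawberry, and all 1 lime (fewer than 34), giving 11 + 32 + 5 + 34 + 28 + 1 + 34 + 34 = 179.
One more candy then forces some flavor to 35, so 179 + 1 = 180.

180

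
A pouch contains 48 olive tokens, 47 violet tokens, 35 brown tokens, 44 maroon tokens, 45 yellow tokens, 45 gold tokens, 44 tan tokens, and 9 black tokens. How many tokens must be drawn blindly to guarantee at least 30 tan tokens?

The worst case draws every non-tan token first: 48 + 47 + 35 + 44 + 45 + 45 + 9 = 273.
The next 30 draws are then forced to be tan, giving 273 + 30 = 303.

303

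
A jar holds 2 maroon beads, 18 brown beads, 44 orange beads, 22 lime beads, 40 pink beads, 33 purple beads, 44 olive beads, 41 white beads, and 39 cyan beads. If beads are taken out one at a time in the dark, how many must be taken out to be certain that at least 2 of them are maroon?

To avoid maroon beads as long as possible, exhaust the other 8 colors first.
The worst case draws every non-maroon bead first: 18 + 44 + 22 + 40 + 33 + 44 + 41 + 39 = 281.
The next 2 draws are then forced to be maroon, giving 281 + 2 = 283.

283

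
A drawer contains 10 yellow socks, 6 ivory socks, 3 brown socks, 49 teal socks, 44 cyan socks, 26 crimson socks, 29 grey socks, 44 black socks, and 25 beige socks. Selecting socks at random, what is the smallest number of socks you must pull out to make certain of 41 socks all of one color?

Treat the 9 colors as pigeonholes.
In the worst case we take at most 40 of each color, but all 10 yellow, all 6 ivory, all 3 brown, all 26 crimson, all 29 grey, and all 25 beige (fewer than 40), giving 10 + 6 + 3 + 40 + 40 + 26 + 29 + 40 + 25 = 219.
One more sock then forces some color to 41, so 219 + 1 = 220.

220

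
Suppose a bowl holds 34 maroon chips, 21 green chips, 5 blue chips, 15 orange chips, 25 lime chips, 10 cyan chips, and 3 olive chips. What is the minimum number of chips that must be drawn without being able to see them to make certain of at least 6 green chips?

98

The worst case draws every non-green chip first: 34 + 5 + 15 + 25 + 10 + 3 = 92.
The next 6 draws are then forced to be green, giving 92 + 6 = 98.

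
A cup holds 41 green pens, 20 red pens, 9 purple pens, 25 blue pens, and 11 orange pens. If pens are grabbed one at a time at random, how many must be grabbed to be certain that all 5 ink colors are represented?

98

The hardest ink color to obtain is purple: we could draw every other pen first — 106 − 9 = 97 pens — without a single purple one.
The next draw must be purple, so 97 + 1 = 98.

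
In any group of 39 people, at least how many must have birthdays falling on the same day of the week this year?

There are 7 days of the week, which serve as the pigeonholes.
If each of the 7 days of the week held at most 5, the total would be at most 7 × 5 = 35 < 39, a contradiction.
So at least one holds ⌈39/7⌉ = 6.

6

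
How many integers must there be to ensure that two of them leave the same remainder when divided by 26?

27

There are 26 residue classes modulo 26 acting as pigeonholes.
With 26 integers we could place one in each, avoiding any repeat.
One more forces some class to hold 2, so 26 + 1 = 27.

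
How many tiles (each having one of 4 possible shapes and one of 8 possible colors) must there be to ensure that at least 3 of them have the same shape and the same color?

There are 4 × 8 = 32 (shape, color) combinations acting as pigeonholes.
With 32 × 2 = 64 tiles we could place exactly 2 in each, with no (shape, color) pair reaching 3.
One more forces some (shape, color) pair to hold 3, so 64 + 1 = 65.

65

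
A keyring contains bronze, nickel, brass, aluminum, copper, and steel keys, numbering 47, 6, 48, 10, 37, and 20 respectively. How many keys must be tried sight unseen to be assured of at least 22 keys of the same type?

100

Treat the 6 types as pigeonholes.
In the worst case we take at most 21 of each type, but all 6 nickel, all 10 aluminum, and all 20 steel (fewer than 21), giving 21 + 6 + 21 + 10 + 21 + 20 = 99.
One more key then forces some type to 22, so 99 + 1 = 100.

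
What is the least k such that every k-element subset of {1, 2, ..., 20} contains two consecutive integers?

11

Partition {1, …, 20} into 10 pairs: {1,2}, {3,4}, …, {19,20}.
Choosing 10 integers — say the 10 even numbers 2, 4, …, 20 — takes one from each pair and avoids the property.
Choosing 11 forces two into the same pair by pigeonhole, and those are consecutive. So 11.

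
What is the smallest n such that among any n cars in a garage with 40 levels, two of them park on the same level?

There are 40 levels acting as pigeonholes.
With 40 cars we could place one in each, avoiding any repeat.
One more forces some class to hold 2, so 40 + 1 = 41.

41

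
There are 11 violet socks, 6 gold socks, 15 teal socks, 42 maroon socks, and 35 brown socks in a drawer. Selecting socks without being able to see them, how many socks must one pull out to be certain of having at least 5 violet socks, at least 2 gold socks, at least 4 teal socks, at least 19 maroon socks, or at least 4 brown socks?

30

Each of the 5 colors has its own threshold; avoid all of them simultaneously.
The worst case stops just short of every target: 4 violet, 1 gold, 3 teal, 18 maroon, 3 brown — 4 + 1 + 3 + 18 + 3 = 29 socks.
One more sock must push some color to its target, so 29 + 1 = 30.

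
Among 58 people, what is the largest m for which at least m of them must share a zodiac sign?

There are 12 zodiac signs, which serve as the pigeonholes.
If each of the 12 zodiac signs held at most 4, the total would be at most 12 × 4 = 48 < 58, a contradiction.
So at least one holds ⌈58/12⌉ = 5.

5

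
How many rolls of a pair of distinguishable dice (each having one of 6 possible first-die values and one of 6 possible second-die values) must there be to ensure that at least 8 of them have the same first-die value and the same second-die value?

253

There are 6 × 6 = 36 (first-die value, second-die value) combinations acting as pigeonholes.
With 36 × 7 = 252 rolls of a pair of distinguishable dice we could place exactly 7 in each, with no (first-die value, second-die value) pair reaching 8.
One more forces some (first-die value, second-die value) pair to hold 8, so 252 + 1 = 253.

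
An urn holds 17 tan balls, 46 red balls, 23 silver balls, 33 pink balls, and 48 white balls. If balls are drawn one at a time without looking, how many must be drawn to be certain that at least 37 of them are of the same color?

In the worst case we take at most 36 of each color, but all 17 tan, all 23 silver, and all 33 pink (fewer than 36), giving 17 + 36 + 23 + 33 + 36 = 145.
One more ball then forces some color to 37, so 145 + 1 = 146.

146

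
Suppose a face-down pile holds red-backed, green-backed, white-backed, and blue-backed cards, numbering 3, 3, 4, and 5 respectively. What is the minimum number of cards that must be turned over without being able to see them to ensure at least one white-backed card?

12

The worst case draws every non-white-backed card first: 3 + 3 + 5 = 11.
The next draw is then forced to be white-backed, giving 11 + 1 = 12.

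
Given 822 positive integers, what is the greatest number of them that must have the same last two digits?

9

The 822 positive integers fall into 100 possible two-digit endings.
If each of the 100 possible two-digit endings held at most 8, the total would be at most 100 × 8 = 800 < 822, a contradiction.
So at least one holds ⌈822/100⌉ = 9.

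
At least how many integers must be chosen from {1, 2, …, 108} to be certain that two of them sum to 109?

55

Partition {1, …, 108} into 54 pairs: {1,108}, {2,107}, …, {54,55}.
Choosing 54 integers — say the integers 1 through 54 — takes one from each pair and avoids the property.
Choosing 55 forces two into the same pair by pigeonhole, and those sum to 109. So 55.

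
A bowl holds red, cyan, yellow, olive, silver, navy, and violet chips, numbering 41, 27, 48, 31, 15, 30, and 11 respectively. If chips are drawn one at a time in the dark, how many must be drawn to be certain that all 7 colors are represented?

The hardest color to obtain is violet: we could draw every other chip first — 203 − 11 = 192 chips — without a single violet one.
The next draw must be violet, so 192 + 1 = 193.

193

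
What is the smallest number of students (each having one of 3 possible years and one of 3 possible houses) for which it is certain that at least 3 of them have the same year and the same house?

There are 3 × 3 = 9 (year, house) combinations acting as pigeonholes.
With 9 × 2 = 18 students we could place exactly 2 in each, with no (year, house) pair reaching 3.
One more forces some (year, house) pair to hold 3, so 18 + 1 = 19.

19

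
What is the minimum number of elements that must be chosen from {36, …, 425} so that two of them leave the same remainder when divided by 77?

78

Use the pigeonhole principle on residue classes: group the integers by remainder mod 77; there are 77 residue classes, each nonempty in this range.
Choosing one from each class (77 integers) avoids any shared remainder.
One more choice must repeat a class, so two differ by a multiple of 77. Hence 77 + 1 = 78.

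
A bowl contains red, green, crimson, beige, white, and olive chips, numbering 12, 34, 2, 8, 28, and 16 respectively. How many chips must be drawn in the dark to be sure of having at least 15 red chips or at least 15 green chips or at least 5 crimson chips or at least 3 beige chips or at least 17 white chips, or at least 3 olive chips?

Each of the 6 colors has its own threshold; avoid all of them simultaneously.
The worst case stops just short of every target: all 12 red, 14 green, all 2 crimson, 2 beige, 16 white, 2 olive — 12 + 14 + 2 + 2 + 16 + 2 = 48 chips.
One more chip must push some color to its target, so 48 + 1 = 49.

49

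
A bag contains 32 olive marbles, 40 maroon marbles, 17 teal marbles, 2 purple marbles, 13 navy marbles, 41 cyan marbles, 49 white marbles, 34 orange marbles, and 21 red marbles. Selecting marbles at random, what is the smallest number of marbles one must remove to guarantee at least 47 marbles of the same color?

In the worst case we take at most 46 of each color, but all 32 olive, all 40 maroon, all 17 teal, all 2 purple, all 13 navy, all 41 cyan, all 34 orange, and all 21 red (fewer than 46), giving 32 + 40 + 17 + 2 + 13 + 41 + 46 + 34 + 21 = 246.
One more marble then forces some color to 47, so 246 + 1 = 247.

247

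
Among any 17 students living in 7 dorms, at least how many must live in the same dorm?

3

The 17 students fall into 7 dorms.
If each of the 7 dorms held at most 2, the total would be at most 7 × 2 = 14 < 17, a contradiction.
So at least one holds ⌈17/7⌉ = 3.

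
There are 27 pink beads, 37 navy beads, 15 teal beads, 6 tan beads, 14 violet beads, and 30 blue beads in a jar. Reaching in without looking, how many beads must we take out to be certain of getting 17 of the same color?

In the worst case we take at most 16 of each color, but all 15 teal, all 6 tan, and all 14 violet (fewer than 16), giving 16 + 16 + 15 + 6 + 14 + 16 = 83.
One more bead then forces some color to 17, so 83 + 1 = 84.

84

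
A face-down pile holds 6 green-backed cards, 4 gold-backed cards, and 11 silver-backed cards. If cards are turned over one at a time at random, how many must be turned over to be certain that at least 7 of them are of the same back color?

In the worst case we take at most 6 of each back color, but all 4 gold-backed (fewer than 6), giving 6 + 4 + 6 = 16.
One more card then forces some back color to 7, so 16 + 1 = 17.

17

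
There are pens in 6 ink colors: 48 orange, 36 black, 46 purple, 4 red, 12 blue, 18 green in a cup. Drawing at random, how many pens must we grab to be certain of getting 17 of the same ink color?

In the worst case we take at most 16 of each ink color, but all 4 red and all 12 blue (fewer than 16), giving 16 + 16 + 16 + 4 + 12 + 16 = 80.
One more pen then forces some ink color to 17, so 80 + 1 = 81.

81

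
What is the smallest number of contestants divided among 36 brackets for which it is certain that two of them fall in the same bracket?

There are 36 brackets acting as pigeonholes.
With 36 contestants we could place one in each, avoiding any repeat.
One more forces some class to hold 2, so 36 + 1 = 37.

37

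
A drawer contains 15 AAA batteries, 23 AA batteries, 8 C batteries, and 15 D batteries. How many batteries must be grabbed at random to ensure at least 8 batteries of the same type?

29

The worst case takes 7 batteries of each type without reaching 8 of any: 4 × 7 = 28.
The next battery must bring some type to 8, so 28 + 1 = 29.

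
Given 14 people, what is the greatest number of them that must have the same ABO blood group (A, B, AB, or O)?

The 14 people fall into 4 ABO blood groups.
If each of the 4 ABO blood groups held at most 3, the total would be at most 4 × 3 = 12 < 14, a contradiction.
So at least one holds ⌈14/4⌉ = 4.

4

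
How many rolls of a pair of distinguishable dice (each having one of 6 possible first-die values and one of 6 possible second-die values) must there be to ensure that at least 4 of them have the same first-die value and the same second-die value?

There are 6 × 6 = 36 (first-die value, second-die value) combinations acting as pigeonholes.
With 36 × 3 = 108 rolls of a pair of distinguishable dice we could place exactly 3 in each, with no (first-die value, second-die value) pair reaching 4.
One more forces some (first-die value, second-die value) pair to hold 4, so 108 + 1 = 109.

109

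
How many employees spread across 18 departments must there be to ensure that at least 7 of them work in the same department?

There are 18 departments acting as pigeonholes.
With 18 × 6 = 108 employees we could place exactly 6 in each, with no class reaching 7.
One more forces some class to hold 7, so 108 + 1 = 109.

109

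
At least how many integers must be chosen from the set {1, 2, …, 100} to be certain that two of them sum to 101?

51

Partition {1, …, 100} into 50 pairs: {1,100}, {2,99}, …, {50,51}.
Choosing 50 integers — say the integers 1 through 50 — takes one from each pair and avoids the property.
Choosing 51 forces two into the same pair by pigeonhole, and those sum to 101. So 51.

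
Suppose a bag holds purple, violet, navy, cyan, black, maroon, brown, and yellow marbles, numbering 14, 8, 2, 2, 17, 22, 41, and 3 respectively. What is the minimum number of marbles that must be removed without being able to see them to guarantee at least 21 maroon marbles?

108

To avoid maroon marbles as long as possible, exhaust the other 7 colors first.
The worst case draws every non-maroon marble first: 14 + 8 + 2 + 2 + 17 + 41 + 3 = 87.
The next 21 draws are then forced to be maroon, giving 87 + 21 = 108.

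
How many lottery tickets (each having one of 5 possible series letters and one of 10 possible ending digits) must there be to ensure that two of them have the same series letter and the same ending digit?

There are 5 × 10 = 50 (series letter, ending digit) combinations acting as pigeonholes.
With 50 lottery tickets we could place one in each, avoiding any repeat.
One more forces some (series letter, ending digit) pair to hold 2, so 50 + 1 = 51.

51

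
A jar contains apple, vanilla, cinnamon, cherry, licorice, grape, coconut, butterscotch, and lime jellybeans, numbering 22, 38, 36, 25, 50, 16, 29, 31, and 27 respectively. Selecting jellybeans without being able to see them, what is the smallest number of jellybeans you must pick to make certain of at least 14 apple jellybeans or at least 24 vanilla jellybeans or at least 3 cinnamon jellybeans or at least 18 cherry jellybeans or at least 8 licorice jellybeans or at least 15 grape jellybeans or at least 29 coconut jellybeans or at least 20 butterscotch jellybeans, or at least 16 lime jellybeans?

139

Each of the 9 flavors has its own threshold; avoid all of them simultaneously.
The worst case stops just short of every target: 13 apple, 23 vanilla, 2 cinnamon, 17 cherry, 7 licorice, 14 grape, 28 coconut, 19 butterscotch, 15 lime — 13 + 23 + 2 + 17 + 7 + 14 + 28 + 19 + 15 = 138 jellybeans.
One more jellybean must push some flavor to its target, so 138 + 1 = 139.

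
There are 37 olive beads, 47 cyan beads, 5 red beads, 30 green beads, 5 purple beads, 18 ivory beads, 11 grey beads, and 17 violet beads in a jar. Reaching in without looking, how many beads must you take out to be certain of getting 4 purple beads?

The worst case draws every non-purple bead first: 37 + 47 + 5 + 30 + 18 + 11 + 17 = 165.
The next 4 draws are then forced to be purple, giving 165 + 4 = 169.

169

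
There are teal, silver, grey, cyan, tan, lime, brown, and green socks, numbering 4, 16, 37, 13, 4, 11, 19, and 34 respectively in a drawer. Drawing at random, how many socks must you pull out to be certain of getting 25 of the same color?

Treat the 8 colors as pigeonholes.
In the worst case we take at most 24 of each color, but all 4 teal, all 16 silver, all 13 cyan, all 4 tan, all 11 lime, and all 19 brown (fewer than 24), giving 4 + 16 + 24 + 13 + 4 + 11 + 19 + 24 = 115.
One more sock then forces some color to 25, so 115 + 1 = 116.

116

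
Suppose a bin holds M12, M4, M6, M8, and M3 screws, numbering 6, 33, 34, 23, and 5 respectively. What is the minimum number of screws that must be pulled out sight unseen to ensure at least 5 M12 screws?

The worst case draws every non-M12 screw first: 33 + 34 + 23 + 5 = 95.
The next 5 draws are then forced to be M12, giving 95 + 5 = 100.

100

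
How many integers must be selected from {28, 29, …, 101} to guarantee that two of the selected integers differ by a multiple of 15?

16

Use the pigeonhole principle on residue classes: group the integers by remainder mod 15; there are 15 residue classes, each nonempty in this range.
Choosing one from each class (15 integers) avoids any shared remainder.
One more choice must repeat a class, so two differ by a multiple of 15. Hence 15 + 1 = 16.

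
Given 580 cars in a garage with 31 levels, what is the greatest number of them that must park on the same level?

19

The 580 cars fall into 31 levels.
If each of the 31 levels held at most 18, the total would be at most 31 × 18 = 558 < 580, a contradiction.
So at least one holds ⌈580/31⌉ = 19.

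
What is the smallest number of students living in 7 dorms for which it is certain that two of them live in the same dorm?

8

There are 7 dorms acting as pigeonholes.
With 7 students we could place one in each, avoiding any repeat.
One more forces some class to hold 2, so 7 + 1 = 8.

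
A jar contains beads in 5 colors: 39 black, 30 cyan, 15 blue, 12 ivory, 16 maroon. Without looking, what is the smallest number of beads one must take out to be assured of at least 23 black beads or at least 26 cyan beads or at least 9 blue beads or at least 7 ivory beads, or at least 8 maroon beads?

The worst case stops just short of every target: 22 black, 25 cyan, 8 blue, 6 ivory, 7 maroon — 22 + 25 + 8 + 6 + 7 = 68 beads.
One more bead must push some color to its target, so 68 + 1 = 69.

69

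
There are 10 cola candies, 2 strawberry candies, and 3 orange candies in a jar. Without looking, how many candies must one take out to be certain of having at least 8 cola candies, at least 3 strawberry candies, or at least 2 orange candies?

The worst case stops just short of every target: 7 cola, 2 strawberry, 1 orange — 7 + 2 + 1 = 10 candies.
One more candy must push some flavor to its target, so 10 + 1 = 11.

11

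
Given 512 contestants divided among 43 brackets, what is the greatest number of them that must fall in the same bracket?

If each of the 43 brackets held at most 11, the total would be at most 43 × 11 = 473 < 512, a contradiction.
So at least one holds ⌈512/43⌉ = 12.

12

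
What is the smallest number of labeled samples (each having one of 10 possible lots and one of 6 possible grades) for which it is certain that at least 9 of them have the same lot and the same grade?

481

There are 10 × 6 = 60 (lot, grade) combinations acting as pigeonholes.
With 60 × 8 = 480 labeled samples we could place exactly 8 in each, with no (lot, grade) pair reaching 9.
One more forces some (lot, grade) pair to hold 9, so 480 + 1 = 481.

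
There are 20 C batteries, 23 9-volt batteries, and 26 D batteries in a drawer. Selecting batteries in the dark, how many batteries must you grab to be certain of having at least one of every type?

The hardest type to obtain is C: we could draw every other battery first — 69 − 20 = 49 batteries — without a single C one.
The next draw must be C, so 49 + 1 = 50.

50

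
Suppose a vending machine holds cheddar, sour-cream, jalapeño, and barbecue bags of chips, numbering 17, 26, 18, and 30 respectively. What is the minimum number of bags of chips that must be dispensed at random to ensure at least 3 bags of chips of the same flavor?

9

The worst case takes 2 bags of chips of each flavor without reaching 3 of any: 4 × 2 = 8.
The next bag of chips must bring some flavor to 3, so 8 + 1 = 9.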